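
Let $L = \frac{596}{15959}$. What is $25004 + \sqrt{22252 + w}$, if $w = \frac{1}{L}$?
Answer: $25004 + \frac{\sqrt{1978444499}}{298} \approx 25153.0$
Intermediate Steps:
$L = \frac{596}{15959}$ ($L = 596 \cdot \frac{1}{15959} = \frac{596}{15959} \approx 0.037346$)
$w = \frac{15959}{596}$ ($w = \frac{1}{\frac{596}{15959}} = \frac{15959}{596} \approx 26.777$)
$25004 + \sqrt{22252 + w} = 25004 + \sqrt{22252 + \frac{15959}{596}} = 25004 + \sqrt{\frac{13278151}{596}} = 25004 + \frac{\sqrt{1978444499}}{298}$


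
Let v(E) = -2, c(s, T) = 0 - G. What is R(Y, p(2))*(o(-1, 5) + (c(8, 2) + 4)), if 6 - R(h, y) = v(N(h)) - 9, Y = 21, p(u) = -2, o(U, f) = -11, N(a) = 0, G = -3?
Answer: -68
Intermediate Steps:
c(s, T) = 3 (c(s, T) = 0 - 1*(-3) = 0 + 3 = 3)
R(h, y) = 17 (R(h, y) = 6 - (-2 - 9) = 6 - 1*(-11) = 6 + 11 = 17)
R(Y, p(2))*(o(-1, 5) + (c(8, 2) + 4)) = 17*(-11 + (3 + 4)) = 17*(-11 + 7) = 17*(-4) = -68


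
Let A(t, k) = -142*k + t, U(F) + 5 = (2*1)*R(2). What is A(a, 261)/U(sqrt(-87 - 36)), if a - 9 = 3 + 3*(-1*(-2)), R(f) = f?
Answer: 37044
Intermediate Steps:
U(F) = -1 (U(F) = -5 + (2*1)*2 = -5 + 2*2 = -5 + 4 = -1)
a = 18 (a = 9 + (3 + 3*(-1*(-2))) = 9 + (3 + 3*2) = 9 + (3 + 6) = 9 + 9 = 18)
A(t, k) = t - 142*k
A(a, 261)/U(sqrt(-87 - 36)) = (18 - 142*261)/(-1) = (18 - 37062)*(-1) = -37044*(-1) = 37044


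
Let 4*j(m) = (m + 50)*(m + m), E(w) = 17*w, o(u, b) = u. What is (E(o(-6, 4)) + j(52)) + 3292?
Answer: 5842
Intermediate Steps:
j(m) = m*(50 + m)/2 (j(m) = ((m + 50)*(m + m))/4 = ((50 + m)*(2*m))/4 = (2*m*(50 + m))/4 = m*(50 + m)/2)
(E(o(-6, 4)) + j(52)) + 3292 = (17*(-6) + (½)*52*(50 + 52)) + 3292 = (-102 + (½)*52*102) + 3292 = (-102 + 2652) + 3292 = 2550 + 3292 = 5842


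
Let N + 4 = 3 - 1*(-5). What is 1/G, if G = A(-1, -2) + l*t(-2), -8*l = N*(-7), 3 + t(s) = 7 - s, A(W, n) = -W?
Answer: 1/22 ≈ 0.045455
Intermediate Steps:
N = 4 (N = -4 + (3 - 1*(-5)) = -4 + (3 + 5) = -4 + 8 = 4)
t(s) = 4 - s (t(s) = -3 + (7 - s) = 4 - s)
l = 7/2 (l = -(-7)/2 = -⅛*(-28) = 7/2 ≈ 3.5000)
G = 22 (G = -1*(-1) + 7*(4 - 1*(-2))/2 = 1 + 7*(4 + 2)/2 = 1 + (7/2)*6 = 1 + 21 = 22)
1/G = 1/22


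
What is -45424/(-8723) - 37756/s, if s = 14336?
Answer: 80463219/31263232 ≈ 2.5737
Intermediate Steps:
-45424/(-8723) - 37756/s = -45424/(-8723) - 37756/14336 = -45424*(-1/8723) - 37756*1/14336 = 45424/8723 - 9439/3584 = 80463219/31263232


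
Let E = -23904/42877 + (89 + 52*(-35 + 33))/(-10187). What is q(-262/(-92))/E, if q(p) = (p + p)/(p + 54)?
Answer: -114438455738/635096925195 ≈ -0.18019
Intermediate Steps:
q(p) = 2*p/(54 + p) (q(p) = (2*p)/(54 + p) = 2*p/(54 + p))
E = -242866893/436787999 (E = -23904*1/42877 + (89 + 52*(-2))*(-1/10187) = -23904/42877 + (89 - 104)*(-1/10187) = -23904/42877 - 15*(-1/10187) = -23904/42877 + 15/10187 = -242866893/436787999 ≈ -0.55603)
q(-262/(-92))/E = (2*(-262/(-92))/(54 - 262/(-92)))/(-242866893/436787999) = (2*(-262*(-1/92))/(54 - 262*(-1/92)))*(-436787999/242866893) = (2*(131/46)/(54 + 131/46))*(-436787999/242866893) = (2*(131/46)/(2615/46))*(-436787999/242866893) = (2*(131/46)*(46/2615))*(-436787999/242866893) = (262/2615)*(-436787999/242866893) = -114438455738/635096925195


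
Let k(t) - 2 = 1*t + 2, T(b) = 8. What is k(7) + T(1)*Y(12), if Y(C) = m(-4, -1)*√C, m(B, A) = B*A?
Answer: 11 + 64*√3 ≈ 121.85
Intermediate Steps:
m(B, A) = A*B
k(t) = 4 + t (k(t) = 2 + (1*t + 2) = 2 + (t + 2) = 2 + (2 + t) = 4 + t)
Y(C) = 4*√C (Y(C) = (-1*(-4))*√C = 4*√C)
k(7) + T(1)*Y(12) = (4 + 7) + 8*(4*√12) = 11 + 8*(4*(2*√3)) = 11 + 8*(8*√3) = 11 + 64*√3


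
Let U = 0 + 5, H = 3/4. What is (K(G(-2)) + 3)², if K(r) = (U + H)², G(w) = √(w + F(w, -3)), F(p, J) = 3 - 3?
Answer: 332929/256 ≈ 1300.5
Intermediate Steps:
F(p, J) = 0
H = ¾ (H = 3*(¼) = ¾ ≈ 0.75000)
U = 5
G(w) = √w (G(w) = √(w + 0) = √w)
K(r) = 529/16 (K(r) = (5 + ¾)² = (23/4)² = 529/16)
(K(G(-2)) + 3)² = (529/16 + 3)² = (577/16)² = 332929/256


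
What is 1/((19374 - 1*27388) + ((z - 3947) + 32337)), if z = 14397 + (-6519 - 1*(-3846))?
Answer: 1/32100 ≈ 3.1153e-5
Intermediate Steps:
z = 11724 (z = 14397 + (-6519 + 3846) = 14397 - 2673 = 11724)
1/((19374 - 1*27388) + ((z - 3947) + 32337)) = 1/((19374 - 1*27388) + ((11724 - 3947) + 32337)) = 1/((19374 - 27388) + (7777 + 32337)) = 1/(-8014 + 40114) = 1/32100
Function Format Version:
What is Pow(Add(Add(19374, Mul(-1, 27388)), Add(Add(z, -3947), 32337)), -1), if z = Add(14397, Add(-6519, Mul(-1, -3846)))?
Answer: Rational(1, 32100) ≈ 3.1153e-5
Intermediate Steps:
z = 11724 (z = Add(14397, Add(-6519, 3846)) = Add(14397, -2673) = 11724)
Pow(Add(Add(19374, Mul(-1, 27388)), Add(Add(z, -3947), 32337)), -1) = Pow(Add(Add(19374, Mul(-1, 27388)), Add(Add(11724, -3947), 32337)), -1) = Pow(Add(Add(19374, -27388), Add(7777, 32337)), -1) = Pow(Add(-8014, 40114), -1) = Pow(32100, -1) = Rational(1, 32100)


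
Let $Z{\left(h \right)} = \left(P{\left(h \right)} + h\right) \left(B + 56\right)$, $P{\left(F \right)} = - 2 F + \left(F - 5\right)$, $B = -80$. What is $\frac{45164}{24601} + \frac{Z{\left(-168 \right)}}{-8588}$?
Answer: $\frac{96229078}{52818347} \approx 1.8219$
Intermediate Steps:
$P{\left(F \right)} = -5 - F$ ($P{\left(F \right)} = - 2 F + \left(F - 5\right) = - 2 F + \left(-5 + F\right) = -5 - F$)
$Z{\left(h \right)} = 120$ ($Z{\left(h \right)} = \left(\left(-5 - h\right) + h\right) \left(-80 + 56\right) = \left(-5\right) \left(-24\right) = 120$)
$\frac{45164}{24601} + \frac{Z{\left(-168 \right)}}{-8588} = \frac{45164}{24601} + \frac{120}{-8588} = 45164 \cdot \frac{1}{24601} + 120 \left(- \frac{1}{8588}\right) = \frac{45164}{24601} - \frac{30}{2147} = \frac{96229078}{52818347}$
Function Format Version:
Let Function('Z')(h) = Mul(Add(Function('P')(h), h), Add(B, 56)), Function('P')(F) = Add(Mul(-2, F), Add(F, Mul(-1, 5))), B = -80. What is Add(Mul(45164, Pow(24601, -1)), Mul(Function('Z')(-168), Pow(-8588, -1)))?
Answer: Rational(96229078, 52818347) ≈ 1.8219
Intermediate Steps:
Function('P')(F) = Add(-5, Mul(-1, F)) (Function('P')(F) = Add(Mul(-2, F), Add(F, -5)) = Add(Mul(-2, F), Add(-5, F)) = Add(-5, Mul(-1, F)))
Function('Z')(h) = 120 (Function('Z')(h) = Mul(Add(Add(-5, Mul(-1, h)), h), Add(-80, 56)) = Mul(-5, -24) = 120)
Add(Mul(45164, Pow(24601, -1)), Mul(Function('Z')(-168), Pow(-8588, -1))) = Add(Mul(45164, Pow(24601, -1)), Mul(120, Pow(-8588, -1))) = Add(Mul(45164, Rational(1, 24601)), Mul(120, Rational(-1, 8588))) = Add(Rational(45164, 24601), Rational(-30, 2147)) = Rational(96229078, 52818347)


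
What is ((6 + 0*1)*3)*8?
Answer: 144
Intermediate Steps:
((6 + 0*1)*3)*8 = ((6 + 0)*3)*8 = (6*3)*8 = 18*8 = 144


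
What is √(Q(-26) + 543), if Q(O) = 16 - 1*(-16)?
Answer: 5*√23 ≈ 23.979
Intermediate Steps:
Q(O) = 32 (Q(O) = 16 + 16 = 32)
√(Q(-26) + 543) = √(32 + 543) = √575 = 5*√23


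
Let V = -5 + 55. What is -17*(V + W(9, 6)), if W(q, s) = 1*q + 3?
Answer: -1054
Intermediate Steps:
W(q, s) = 3 + q (W(q, s) = q + 3 = 3 + q)
V = 50
-17*(V + W(9, 6)) = -17*(50 + (3 + 9)) = -17*(50 + 12) = -17*62 = -1054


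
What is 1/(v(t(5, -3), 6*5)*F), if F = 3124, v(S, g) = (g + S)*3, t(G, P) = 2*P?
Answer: 1/224928 ≈ 4.4459e-6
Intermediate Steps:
v(S, g) = 3*S + 3*g (v(S, g) = (S + g)*3 = 3*S + 3*g)
1/(v(t(5, -3), 6*5)*F) = 1/((3*(2*(-3)) + 3*(6*5))*3124) = 1/((3*(-6) + 3*30)*3124) = 1/((-18 + 90)*3124) = 1/(72*3124) = 1/224928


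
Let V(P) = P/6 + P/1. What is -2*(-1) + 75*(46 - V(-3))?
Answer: 7429/2 ≈ 3714.5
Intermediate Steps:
V(P) = 7*P/6 (V(P) = P*(1/6) + P*1 = P/6 + P = 7*P/6)
-2*(-1) + 75*(46 - V(-3)) = -2*(-1) + 75*(46 - 7*(-3)/6) = 2 + 75*(46 - 1*(-7/2)) = 2 + 75*(46 + 7/2) = 2 + 75*(99/2) = 2 + 7425/2 = 7429/2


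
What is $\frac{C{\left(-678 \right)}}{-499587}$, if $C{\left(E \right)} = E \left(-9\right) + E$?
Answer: $- \frac{1808}{166529} \approx -0.010857$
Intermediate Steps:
$C{\left(E \right)} = - 8 E$ ($C{\left(E \right)} = - 9 E + E = - 8 E$)
$\frac{C{\left(-678 \right)}}{-499587} = \frac{\left(-8\right) \left(-678\right)}{-499587} = 5424 \left(- \frac{1}{499587}\right) = - \frac{1808}{166529}$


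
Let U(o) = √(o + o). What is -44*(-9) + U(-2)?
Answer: 396 + 2*I ≈ 396.0 + 2.0*I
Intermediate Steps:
U(o) = √2*√o (U(o) = √(2*o) = √2*√o)
-44*(-9) + U(-2) = -44*(-9) + √2*√(-2) = 396 + √2*(I*√2) = 396 + 2*I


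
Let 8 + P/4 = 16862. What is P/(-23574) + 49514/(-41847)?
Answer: -664733398/164416863 ≈ -4.0430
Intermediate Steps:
P = 67416 (P = -32 + 4*16862 = -32 + 67448 = 67416)
P/(-23574) + 49514/(-41847) = 67416/(-23574) + 49514/(-41847) = 67416*(-1/23574) + 49514*(-1/41847) = -11236/3929 - 49514/41847 = -664733398/164416863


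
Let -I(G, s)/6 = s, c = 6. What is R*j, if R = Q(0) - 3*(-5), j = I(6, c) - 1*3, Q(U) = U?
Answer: -585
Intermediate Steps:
I(G, s) = -6*s
j = -39 (j = -6*6 - 1*3 = -36 - 3 = -39)
R = 15 (R = 0 - 3*(-5) = 0 + 15 = 15)
R*j = 15*(-39) = -585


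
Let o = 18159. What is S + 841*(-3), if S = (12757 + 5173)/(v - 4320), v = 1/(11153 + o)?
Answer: -320007601957/126627839 ≈ -2527.1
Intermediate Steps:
v = 1/29312 (v = 1/(11153 + 18159) = 1/29312 ≈ 3.4116e-5)
S = -525564160/126627839 (S = (12757 + 5173)/(1/29312 - 4320) = 17930/(-126627839/29312) = 17930*(-29312/126627839) = -525564160/126627839 ≈ -4.1505)
S + 841*(-3) = -525564160/126627839 + 841*(-3) = -525564160/126627839 - 2523 = -320007601957/126627839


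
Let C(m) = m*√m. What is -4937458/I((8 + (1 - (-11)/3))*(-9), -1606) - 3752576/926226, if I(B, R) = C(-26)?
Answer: -1876288/463113 - 2468729*I*√26/338 ≈ -4.0515 - 37243.0*I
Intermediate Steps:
C(m) = m^(3/2)
I(B, R) = -26*I*√26 (I(B, R) = (-26)^(3/2) = -26*I*√26)
-4937458/I((8 + (1 - (-11)/3))*(-9), -1606) - 3752576/926226 = -4937458*I*√26/676 - 3752576/926226 = -2468729*I*√26/338 - 3752576*1/926226 = -2468729*I*√26/338 - 1876288/463113 = -1876288/463113 - 2468729*I*√26/338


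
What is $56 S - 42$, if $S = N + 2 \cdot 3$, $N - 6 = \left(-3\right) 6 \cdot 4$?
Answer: $-3402$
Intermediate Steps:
$N = -66$ ($N = 6 + \left(-3\right) 6 \cdot 4 = 6 - 72 = -66$)
$S = -60$ ($S = -66 + 2 \cdot 3 = -66 + 6 = -60$)
$56 S - 42 = 56 \left(-60\right) - 42 = -3360 - 42 = -3402$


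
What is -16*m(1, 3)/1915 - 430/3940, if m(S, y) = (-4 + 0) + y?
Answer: -76041/754510 ≈ -0.10078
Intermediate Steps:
m(S, y) = -4 + y
-16*m(1, 3)/1915 - 430/3940 = -16*(-4 + 3)/1915 - 430/3940 = -16*(-1)*(1/1915) - 430*1/3940 = 16*(1/1915) - 43/394 = 16/1915 - 43/394 = -76041/754510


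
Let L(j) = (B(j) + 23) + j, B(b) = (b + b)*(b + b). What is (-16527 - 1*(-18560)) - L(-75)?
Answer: -20415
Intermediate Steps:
B(b) = 4*b**2 (B(b) = (2*b)*(2*b) = 4*b**2)
L(j) = 23 + j + 4*j**2 (L(j) = (4*j**2 + 23) + j = (23 + 4*j**2) + j = 23 + j + 4*j**2)
(-16527 - 1*(-18560)) - L(-75) = (-16527 - 1*(-18560)) - (23 - 75 + 4*(-75)**2) = (-16527 + 18560) - (23 - 75 + 4*5625) = 2033 - (23 - 75 + 22500) = 2033 - 1*22448 = 2033 - 22448 = -20415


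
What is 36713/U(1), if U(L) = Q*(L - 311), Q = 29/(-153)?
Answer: 5617089/8990 ≈ 624.82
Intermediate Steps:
Q = -29/153 (Q = 29*(-1/153) = -29/153 ≈ -0.18954)
U(L) = 9019/153 - 29*L/153 (U(L) = -29*(L - 311)/153 = -29*(-311 + L)/153 = 9019/153 - 29*L/153)
36713/U(1) = 36713/(9019/153 - 29/153*1) = 36713/(9019/153 - 29/153) = 36713/(8990/153) = 36713*(153/8990) = 5617089/8990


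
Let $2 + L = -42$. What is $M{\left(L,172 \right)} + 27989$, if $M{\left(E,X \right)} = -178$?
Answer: $27811$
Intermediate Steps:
$L = -44$ ($L = -2 - 42 = -44$)
$M{\left(L,172 \right)} + 27989 = -178 + 27989 = 27811$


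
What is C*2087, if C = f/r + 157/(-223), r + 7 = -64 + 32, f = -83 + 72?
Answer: -7659290/8697 ≈ -880.68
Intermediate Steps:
f = -11
r = -39 (r = -7 + (-64 + 32) = -7 - 32 = -39)
C = -3670/8697 (C = -11/(-39) + 157/(-223) = -11*(-1/39) + 157*(-1/223) = 11/39 - 157/223 = -3670/8697 ≈ -0.42198)
C*2087 = -3670/8697*2087 = -7659290/8697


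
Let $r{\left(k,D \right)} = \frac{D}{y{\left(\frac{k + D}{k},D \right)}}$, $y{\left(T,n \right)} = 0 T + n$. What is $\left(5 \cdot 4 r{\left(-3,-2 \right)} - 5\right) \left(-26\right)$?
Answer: $-390$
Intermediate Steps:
$y{\left(T,n \right)} = n$ ($y{\left(T,n \right)} = 0 + n = n$)
$r{\left(k,D \right)} = 1$ ($r{\left(k,D \right)} = \frac{D}{D} = 1$)
$\left(5 \cdot 4 r{\left(-3,-2 \right)} - 5\right) \left(-26\right) = \left(5 \cdot 4 \cdot 1 - 5\right) \left(-26\right) = \left(20 \cdot 1 - 5\right) \left(-26\right) = \left(20 - 5\right) \left(-26\right) = 15 \left(-26\right) = -390$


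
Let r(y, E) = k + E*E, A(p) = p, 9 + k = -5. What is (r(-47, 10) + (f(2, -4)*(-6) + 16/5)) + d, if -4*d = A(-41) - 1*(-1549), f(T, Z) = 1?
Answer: -1469/5 ≈ -293.80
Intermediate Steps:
k = -14 (k = -9 - 5 = -14)
r(y, E) = -14 + E² (r(y, E) = -14 + E*E = -14 + E²)
d = -377 (d = -(-41 - 1*(-1549))/4 = -(-41 + 1549)/4 = -¼*1508 = -377)
(r(-47, 10) + (f(2, -4)*(-6) + 16/5)) + d = ((-14 + 10²) + (1*(-6) + 16/5)) - 377 = ((-14 + 100) + (-6 + 16*(⅕))) - 377 = (86 + (-6 + 16/5)) - 377 = (86 - 14/5) - 377 = 416/5 - 377 = -1469/5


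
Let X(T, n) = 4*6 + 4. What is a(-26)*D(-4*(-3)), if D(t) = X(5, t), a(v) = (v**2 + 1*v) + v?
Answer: 17472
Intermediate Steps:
a(v) = v**2 + 2*v (a(v) = (v**2 + v) + v = (v + v**2) + v = v**2 + 2*v)
X(T, n) = 28 (X(T, n) = 24 + 4 = 28)
D(t) = 28
a(-26)*D(-4*(-3)) = -26*(2 - 26)*28 = -26*(-24)*28 = 624*28 = 17472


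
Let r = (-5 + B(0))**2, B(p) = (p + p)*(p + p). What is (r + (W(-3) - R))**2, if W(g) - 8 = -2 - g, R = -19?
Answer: 2809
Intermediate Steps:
W(g) = 6 - g (W(g) = 8 + (-2 - g) = 6 - g)
B(p) = 4*p**2 (B(p) = (2*p)*(2*p) = 4*p**2)
r = 25 (r = (-5 + 4*0**2)**2 = (-5 + 4*0)**2 = (-5 + 0)**2 = (-5)**2 = 25)
(r + (W(-3) - R))**2 = (25 + ((6 - 1*(-3)) - 1*(-19)))**2 = (25 + ((6 + 3) + 19))**2 = (25 + (9 + 19))**2 = (25 + 28)**2 = 53**2 = 2809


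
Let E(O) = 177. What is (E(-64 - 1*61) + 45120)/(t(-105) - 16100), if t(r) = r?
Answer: -6471/2315 ≈ -2.7952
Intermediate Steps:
(E(-64 - 1*61) + 45120)/(t(-105) - 16100) = (177 + 45120)/(-105 - 16100) = 45297/(-16205) = 45297*(-1/16205) = -6471/2315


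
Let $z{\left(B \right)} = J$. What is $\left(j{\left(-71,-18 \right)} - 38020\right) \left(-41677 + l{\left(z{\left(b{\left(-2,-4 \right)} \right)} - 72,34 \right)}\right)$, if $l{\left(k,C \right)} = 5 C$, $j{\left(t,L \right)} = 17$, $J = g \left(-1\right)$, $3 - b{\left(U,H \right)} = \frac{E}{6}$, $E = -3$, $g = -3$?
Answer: $1577390521$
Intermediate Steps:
$b{\left(U,H \right)} = \frac{7}{2}$ ($b{\left(U,H \right)} = 3 - - \frac{3}{6} = 3 - \left(-3\right) \frac{1}{6} = 3 - - \frac{1}{2} = 3 + \frac{1}{2} = \frac{7}{2}$)
$J = 3$ ($J = \left(-3\right) \left(-1\right) = 3$)
$z{\left(B \right)} = 3$
$\left(j{\left(-71,-18 \right)} - 38020\right) \left(-41677 + l{\left(z{\left(b{\left(-2,-4 \right)} \right)} - 72,34 \right)}\right) = \left(17 - 38020\right) \left(-41677 + 5 \cdot 34\right) = - 38003 \left(-41677 + 170\right) = \left(-38003\right) \left(-41507\right) = 1577390521$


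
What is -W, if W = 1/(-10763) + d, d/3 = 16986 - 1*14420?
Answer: -82853573/10763 ≈ -7698.0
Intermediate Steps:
d = 7698 (d = 3*(16986 - 1*14420) = 3*(16986 - 14420) = 3*2566 = 7698)
W = 82853573/10763 (W = 1/(-10763) + 7698 = -1/10763 + 7698 = 82853573/10763 ≈ 7698.0)
-W = -1*82853573/10763 = -82853573/10763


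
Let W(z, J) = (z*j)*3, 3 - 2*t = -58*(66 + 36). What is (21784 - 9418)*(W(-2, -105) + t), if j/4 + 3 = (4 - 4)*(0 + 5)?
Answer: 37487529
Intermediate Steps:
j = -12 (j = -12 + 4*((4 - 4)*(0 + 5)) = -12 + 4*(0*5) = -12 + 4*0 = -12 + 0 = -12)
t = 5919/2 (t = 3/2 - (-29)*(66 + 36) = 3/2 - (-29)*102 = 3/2 - ½*(-5916) = 3/2 + 2958 = 5919/2 ≈ 2959.5)
W(z, J) = -36*z (W(z, J) = (z*(-12))*3 = -12*z*3 = -36*z)
(21784 - 9418)*(W(-2, -105) + t) = (21784 - 9418)*(-36*(-2) + 5919/2) = 12366*(72 + 5919/2) = 12366*(6063/2) = 37487529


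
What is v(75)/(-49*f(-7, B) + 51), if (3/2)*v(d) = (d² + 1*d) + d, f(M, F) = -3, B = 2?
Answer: 175/9 ≈ 19.444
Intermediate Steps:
v(d) = 2*d²/3 + 4*d/3 (v(d) = 2*((d² + 1*d) + d)/3 = 2*((d² + d) + d)/3 = 2*((d + d²) + d)/3 = 2*(d² + 2*d)/3 = 2*d²/3 + 4*d/3)
v(75)/(-49*f(-7, B) + 51) = ((⅔)*75*(2 + 75))/(-49*(-3) + 51) = ((⅔)*75*77)/(147 + 51) = 3850/198 = 3850*(1/198) = 175/9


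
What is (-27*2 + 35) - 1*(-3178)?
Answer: 3159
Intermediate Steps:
(-27*2 + 35) - 1*(-3178) = (-54 + 35) + 3178 = -19 + 3178 = 3159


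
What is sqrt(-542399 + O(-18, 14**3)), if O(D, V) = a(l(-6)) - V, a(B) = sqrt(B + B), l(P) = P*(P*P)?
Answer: sqrt(-545143 + 12*I*sqrt(3)) ≈ 0.01 + 738.34*I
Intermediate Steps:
l(P) = P**3 (l(P) = P*P**2 = P**3)
a(B) = sqrt(2)*sqrt(B) (a(B) = sqrt(2*B) = sqrt(2)*sqrt(B))
O(D, V) = -V + 12*I*sqrt(3) (O(D, V) = sqrt(2)*sqrt((-6)**3) - V = sqrt(2)*sqrt(-216) - V = sqrt(2)*(6*I*sqrt(6)) - V = 12*I*sqrt(3) - V = -V + 12*I*sqrt(3))
sqrt(-542399 + O(-18, 14**3)) = sqrt(-542399 + (-1*14**3 + 12*I*sqrt(3))) = sqrt(-542399 + (-1*2744 + 12*I*sqrt(3))) = sqrt(-542399 + (-2744 + 12*I*sqrt(3))) = sqrt(-545143 + 12*I*sqrt(3))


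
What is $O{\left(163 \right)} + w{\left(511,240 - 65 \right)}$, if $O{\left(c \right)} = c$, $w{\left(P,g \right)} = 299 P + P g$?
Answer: $242377$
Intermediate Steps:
$O{\left(163 \right)} + w{\left(511,240 - 65 \right)} = 163 + 511 \left(299 + \left(240 - 65\right)\right) = 163 + 511 \left(299 + 175\right) = 163 + 511 \cdot 474 = 163 + 242214 = 242377$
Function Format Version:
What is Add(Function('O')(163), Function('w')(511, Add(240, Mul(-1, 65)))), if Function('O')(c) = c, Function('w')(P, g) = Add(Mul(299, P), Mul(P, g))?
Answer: 242377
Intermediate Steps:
Add(Function('O')(163), Function('w')(511, Add(240, Mul(-1, 65)))) = Add(163, Mul(511, Add(299, Add(240, Mul(-1, 65))))) = Add(163, Mul(511, Add(299, Add(240, -65)))) = Add(163, Mul(511, Add(299, 175))) = Add(163, Mul(511, 474)) = Add(163, 242214) = 242377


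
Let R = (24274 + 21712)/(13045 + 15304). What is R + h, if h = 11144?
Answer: 315967242/28349 ≈ 11146.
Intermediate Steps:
R = 45986/28349 ≈ 1.6221
R + h = 45986/28349 + 11144 = 315967242/28349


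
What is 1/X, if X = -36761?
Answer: -1/36761 ≈ -2.7203e-5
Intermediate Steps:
1/X = 1/(-36761) = -1/36761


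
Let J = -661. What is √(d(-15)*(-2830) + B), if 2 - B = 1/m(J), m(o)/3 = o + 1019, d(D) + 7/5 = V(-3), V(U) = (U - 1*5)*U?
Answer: I*√73771712130/1074 ≈ 252.9*I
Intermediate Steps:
V(U) = U*(-5 + U) (V(U) = (U - 5)*U = (-5 + U)*U = U*(-5 + U))
d(D) = 113/5 (d(D) = -7/5 - 3*(-5 - 3) = -7/5 - 3*(-8) = -7/5 + 24 = 113/5)
m(o) = 3057 + 3*o (m(o) = 3*(o + 1019) = 3*(1019 + o) = 3057 + 3*o)
B = 2147/1074 (B = 2 - 1/(3057 + 3*(-661)) = 2 - 1/(3057 - 1983) = 2 - 1/1074 = 2147/1074 ≈ 1.9991)
√(d(-15)*(-2830) + B) = √((113/5)*(-2830) + 2147/1074) = √(-63958 + 2147/1074) = √(-68688745/1074) = I*√73771712130/1074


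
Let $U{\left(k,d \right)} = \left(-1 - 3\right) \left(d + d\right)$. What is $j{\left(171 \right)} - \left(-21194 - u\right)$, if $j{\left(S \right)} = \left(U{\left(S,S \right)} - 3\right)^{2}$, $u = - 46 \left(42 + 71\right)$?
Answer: $1895637$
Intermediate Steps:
$U{\left(k,d \right)} = - 8 d$ ($U{\left(k,d \right)} = - 4 \cdot 2 d = - 8 d$)
$u = -5198$ ($u = \left(-46\right) 113 = -5198$)
$j{\left(S \right)} = \left(-3 - 8 S\right)^{2}$ ($j{\left(S \right)} = \left(- 8 S - 3\right)^{2} = \left(-3 - 8 S\right)^{2}$)
$j{\left(171 \right)} - \left(-21194 - u\right) = \left(3 + 8 \cdot 171\right)^{2} - \left(-21194 - -5198\right) = \left(3 + 1368\right)^{2} - \left(-21194 + 5198\right) = 1371^{2} - -15996 = 1879641 + 15996 = 1895637$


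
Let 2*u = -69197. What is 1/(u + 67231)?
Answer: 2/65265 ≈ 3.0644e-5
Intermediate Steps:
u = -69197/2 (u = (1/2)*(-69197) = -69197/2 ≈ -34599.)
1/(u + 67231) = 1/(-69197/2 + 67231) = 1/(65265/2) = 2/65265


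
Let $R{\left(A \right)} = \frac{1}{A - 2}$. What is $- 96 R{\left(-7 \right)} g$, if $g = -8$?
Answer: $- \frac{256}{3} \approx -85.333$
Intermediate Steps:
$R{\left(A \right)} = \frac{1}{-2 + A}$
$- 96 R{\left(-7 \right)} g = - \frac{96}{-2 - 7} \left(-8\right) = - \frac{96}{-9} \left(-8\right) = \left(-96\right) \left(- \frac{1}{9}\right) \left(-8\right) = \frac{32}{3} \left(-8\right) = - \frac{256}{3}$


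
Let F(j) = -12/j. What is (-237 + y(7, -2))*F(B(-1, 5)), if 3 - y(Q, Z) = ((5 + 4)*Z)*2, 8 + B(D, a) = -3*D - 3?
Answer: -297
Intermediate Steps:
B(D, a) = -11 - 3*D (B(D, a) = -8 + (-3*D - 3) = -8 + (-3 - 3*D) = -11 - 3*D)
y(Q, Z) = 3 - 18*Z (y(Q, Z) = 3 - (5 + 4)*Z*2 = 3 - 9*Z*2 = 3 - 18*Z)
(-237 + y(7, -2))*F(B(-1, 5)) = (-237 + (3 - 18*(-2)))*(-12/(-11 - 3*(-1))) = (-237 + (3 + 36))*(-12/(-11 + 3)) = (-237 + 39)*(-12/(-8)) = -(-2376)*(-1)/8 = -198*3/2 = -297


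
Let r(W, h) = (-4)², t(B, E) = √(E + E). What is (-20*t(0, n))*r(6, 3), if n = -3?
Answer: -320*I*√6 ≈ -783.84*I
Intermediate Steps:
t(B, E) = √2*√E (t(B, E) = √(2*E) = √2*√E)
r(W, h) = 16
(-20*t(0, n))*r(6, 3) = -20*√2*√(-3)*16 = -20*√2*I*√3*16 = -20*I*√6*16 = -320*I*√6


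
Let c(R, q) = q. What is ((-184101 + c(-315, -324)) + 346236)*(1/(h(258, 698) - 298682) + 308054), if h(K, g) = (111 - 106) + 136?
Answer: 14881231656904743/298541 ≈ 4.9847e+10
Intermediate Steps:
h(K, g) = 141 (h(K, g) = 5 + 136 = 141)
((-184101 + c(-315, -324)) + 346236)*(1/(h(258, 698) - 298682) + 308054) = ((-184101 - 324) + 346236)*(1/(141 - 298682) + 308054) = (-184425 + 346236)*(1/(-298541) + 308054) = 161811*(-1/298541 + 308054) = 161811*(91966749213/298541) = 14881231656904743/298541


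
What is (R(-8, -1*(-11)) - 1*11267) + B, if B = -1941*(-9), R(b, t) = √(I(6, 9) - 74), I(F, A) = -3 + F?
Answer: 6202 + I*√71 ≈ 6202.0 + 8.4261*I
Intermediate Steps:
R(b, t) = I*√71 (R(b, t) = √((-3 + 6) - 74) = √(3 - 74) = √(-71) = I*√71)
B = 17469
(R(-8, -1*(-11)) - 1*11267) + B = (I*√71 - 1*11267) + 17469 = (I*√71 - 11267) + 17469 = (-11267 + I*√71) + 17469 = 6202 + I*√71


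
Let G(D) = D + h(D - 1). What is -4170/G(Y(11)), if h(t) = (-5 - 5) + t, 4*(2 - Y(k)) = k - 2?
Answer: 8340/23 ≈ 362.61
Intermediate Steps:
Y(k) = 5/2 - k/4 (Y(k) = 2 - (k - 2)/4 = 2 - (-2 + k)/4 = 2 + (1/2 - k/4) = 5/2 - k/4)
h(t) = -10 + t
G(D) = -11 + 2*D (G(D) = D + (-10 + (D - 1)) = D + (-10 + (-1 + D)) = D + (-11 + D) = -11 + 2*D)
-4170/G(Y(11)) = -4170/(-11 + 2*(5/2 - 1/4*11)) = -4170/(-11 + 2*(5/2 - 11/4)) = -4170/(-11 + 2*(-1/4)) = -4170/(-11 - 1/2) = -4170/(-23/2) = -4170*(-2/23) = 8340/23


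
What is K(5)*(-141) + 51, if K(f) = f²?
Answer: -3474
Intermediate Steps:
K(5)*(-141) + 51 = 5²*(-141) + 51 = 25*(-141) + 51 = -3525 + 51 = -3474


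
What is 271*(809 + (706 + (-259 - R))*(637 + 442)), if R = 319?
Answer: 37647591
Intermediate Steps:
271*(809 + (706 + (-259 - R))*(637 + 442)) = 271*(809 + (706 + (-259 - 1*319))*(637 + 442)) = 271*(809 + (706 + (-259 - 319))*1079) = 271*(809 + (706 - 578)*1079) = 271*(809 + 128*1079) = 271*(809 + 138112) = 271*138921 = 37647591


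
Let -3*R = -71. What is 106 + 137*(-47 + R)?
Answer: -9272/3 ≈ -3090.7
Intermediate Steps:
R = 71/3 (R = -⅓*(-71) = 71/3 ≈ 23.667)
106 + 137*(-47 + R) = 106 + 137*(-47 + 71/3) = 106 + 137*(-70/3) = 106 - 9590/3 = -9272/3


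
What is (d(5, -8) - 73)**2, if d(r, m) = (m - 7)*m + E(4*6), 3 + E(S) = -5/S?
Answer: 1104601/576 ≈ 1917.7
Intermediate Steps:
E(S) = -3 - 5/S
d(r, m) = -77/24 + m*(-7 + m) (d(r, m) = (m - 7)*m + (-3 - 5/(4*6)) = (-7 + m)*m + (-3 - 5/24) = m*(-7 + m) + (-3 - 5*1/24) = m*(-7 + m) + (-3 - 5/24) = m*(-7 + m) - 77/24 = -77/24 + m*(-7 + m))
(d(5, -8) - 73)**2 = ((-77/24 + (-8)**2 - 7*(-8)) - 73)**2 = ((-77/24 + 64 + 56) - 73)**2 = (2803/24 - 73)**2 = (1051/24)**2 = 1104601/576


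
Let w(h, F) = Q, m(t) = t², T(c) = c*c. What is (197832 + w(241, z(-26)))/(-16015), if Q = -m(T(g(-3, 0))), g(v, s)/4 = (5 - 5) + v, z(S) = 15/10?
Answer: -177096/16015 ≈ -11.058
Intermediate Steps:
z(S) = 3/2 (z(S) = 15*(⅒) = 3/2)
g(v, s) = 4*v (g(v, s) = 4*((5 - 5) + v) = 4*(0 + v) = 4*v)
T(c) = c²
Q = -20736 (Q = -((4*(-3))²)² = -((-12)²)² = -1*144² = -1*20736 = -20736)
w(h, F) = -20736
(197832 + w(241, z(-26)))/(-16015) = (197832 - 20736)/(-16015) = 177096*(-1/16015) = -177096/16015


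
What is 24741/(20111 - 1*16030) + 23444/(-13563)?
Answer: 1982539/457443 ≈ 4.3340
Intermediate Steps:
24741/(20111 - 1*16030) + 23444/(-13563) = 24741/(20111 - 16030) + 23444*(-1/13563) = 24741/4081 - 23444/13563 = 1982539/457443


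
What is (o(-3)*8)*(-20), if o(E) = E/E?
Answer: -160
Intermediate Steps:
o(E) = 1
(o(-3)*8)*(-20) = (1*8)*(-20) = 8*(-20) = -160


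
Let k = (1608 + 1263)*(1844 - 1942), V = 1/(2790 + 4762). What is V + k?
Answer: -2124815615/7552 ≈ -2.8136e+5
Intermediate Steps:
V = 1/7552 ≈ 0.00013242
k = -281358 (k = 2871*(-98) = -281358)
V + k = 1/7552 - 281358 = -2124815615/7552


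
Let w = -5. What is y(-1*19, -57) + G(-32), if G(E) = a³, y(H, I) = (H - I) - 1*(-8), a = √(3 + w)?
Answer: 46 - 2*I*√2 ≈ 46.0 - 2.8284*I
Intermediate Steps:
a = I*√2 (a = √(3 - 5) = √(-2) = I*√2 ≈ 1.4142*I)
y(H, I) = 8 + H - I (y(H, I) = (H - I) + 8 = 8 + H - I)
G(E) = -2*I*√2 (G(E) = (I*√2)³ = -2*I*√2)
y(-1*19, -57) + G(-32) = (8 - 1*19 - 1*(-57)) - 2*I*√2 = (8 - 19 + 57) - 2*I*√2 = 46 - 2*I*√2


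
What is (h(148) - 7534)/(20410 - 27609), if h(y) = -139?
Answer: 7673/7199 ≈ 1.0658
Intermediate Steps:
(h(148) - 7534)/(20410 - 27609) = (-139 - 7534)/(20410 - 27609) = -7673/(-7199) = -7673*(-1/7199) = 7673/7199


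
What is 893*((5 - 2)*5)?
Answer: 13395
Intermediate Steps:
893*((5 - 2)*5) = 893*(3*5) = 893*15 = 13395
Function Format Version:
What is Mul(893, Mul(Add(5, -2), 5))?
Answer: 13395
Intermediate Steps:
Mul(893, Mul(Add(5, -2), 5)) = Mul(893, Mul(3, 5)) = Mul(893, 15) = 13395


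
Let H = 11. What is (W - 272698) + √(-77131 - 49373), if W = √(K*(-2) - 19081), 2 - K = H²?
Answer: -272698 + I*√18843 + 6*I*√3514 ≈ -2.727e+5 + 492.94*I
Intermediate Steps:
K = -119 (K = 2 - 1*11² = 2 - 1*121 = 2 - 121 = -119)
W = I*√18843 (W = √(-119*(-2) - 19081) = √(238 - 19081) = √(-18843) = I*√18843 ≈ 137.27*I)
(W - 272698) + √(-77131 - 49373) = (I*√18843 - 272698) + √(-77131 - 49373) = (-272698 + I*√18843) + √(-126504) = (-272698 + I*√18843) + 6*I*√3514 = -272698 + I*√18843 + 6*I*√3514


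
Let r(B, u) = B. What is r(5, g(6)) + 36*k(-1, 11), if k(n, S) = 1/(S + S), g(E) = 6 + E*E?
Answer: 73/11 ≈ 6.6364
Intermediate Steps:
g(E) = 6 + E²
k(n, S) = 1/(2*S)
r(5, g(6)) + 36*k(-1, 11) = 5 + 36*((½)/11) = 5 + 36*((½)*(1/11)) = 5 + 36*(1/22) = 5 + 18/11 = 73/11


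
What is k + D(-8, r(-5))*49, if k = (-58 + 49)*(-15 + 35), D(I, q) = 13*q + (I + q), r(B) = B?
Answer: -4002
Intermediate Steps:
D(I, q) = I + 14*q
k = -180 (k = -9*20 = -180)
k + D(-8, r(-5))*49 = -180 + (-8 + 14*(-5))*49 = -180 + (-8 - 70)*49 = -180 - 78*49 = -180 - 3822 = -4002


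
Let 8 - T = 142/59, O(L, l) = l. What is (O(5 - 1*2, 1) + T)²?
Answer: 151321/3481 ≈ 43.471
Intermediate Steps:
T = 330/59 (T = 8 - 142/59 = 330/59 ≈ 5.5932)
(O(5 - 1*2, 1) + T)² = (1 + 330/59)² = (389/59)² = 151321/3481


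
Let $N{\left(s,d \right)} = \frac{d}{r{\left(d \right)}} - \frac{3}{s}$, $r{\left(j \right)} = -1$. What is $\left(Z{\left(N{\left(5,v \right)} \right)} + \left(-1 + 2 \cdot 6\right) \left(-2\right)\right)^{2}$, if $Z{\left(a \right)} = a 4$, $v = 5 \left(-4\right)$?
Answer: $\frac{77284}{25} \approx 3091.4$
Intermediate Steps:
$v = -20$
$N{\left(s,d \right)} = - d - \frac{3}{s}$ ($N{\left(s,d \right)} = \frac{d}{-1} - \frac{3}{s} = d \left(-1\right) - \frac{3}{s} = - d - \frac{3}{s}$)
$Z{\left(a \right)} = 4 a$
$\left(Z{\left(N{\left(5,v \right)} \right)} + \left(-1 + 2 \cdot 6\right) \left(-2\right)\right)^{2} = \left(4 \left(\left(-1\right) \left(-20\right) - \frac{3}{5}\right) + \left(-1 + 2 \cdot 6\right) \left(-2\right)\right)^{2} = \left(4 \left(20 - \frac{3}{5}\right) + \left(-1 + 12\right) \left(-2\right)\right)^{2} = \left(4 \left(20 - \frac{3}{5}\right) + 11 \left(-2\right)\right)^{2} = \left(4 \cdot \frac{97}{5} - 22\right)^{2} = \left(\frac{388}{5} - 22\right)^{2} = \left(\frac{278}{5}\right)^{2} = \frac{77284}{25}$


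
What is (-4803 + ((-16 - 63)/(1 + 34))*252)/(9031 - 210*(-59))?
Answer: -26859/107105 ≈ -0.25077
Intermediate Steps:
(-4803 + ((-16 - 63)/(1 + 34))*252)/(9031 - 210*(-59)) = (-4803 - 79/35*252)/(9031 + 12390) = (-4803 - 79*1/35*252)/21421 = (-4803 - 79/35*252)*(1/21421) = (-4803 - 2844/5)*(1/21421) = -26859/5*1/21421 = -26859/107105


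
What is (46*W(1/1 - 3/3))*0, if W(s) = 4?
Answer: 0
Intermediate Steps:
(46*W(1/1 - 3/3))*0 = (46*4)*0 = 184*0 = 0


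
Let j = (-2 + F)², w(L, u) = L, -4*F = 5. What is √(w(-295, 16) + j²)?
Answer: I*√46959/16 ≈ 13.544*I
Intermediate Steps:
F = -5/4 (F = -¼*5 = -5/4 ≈ -1.2500)
j = 169/16 (j = (-2 - 5/4)² = (-13/4)² = 169/16 ≈ 10.563)
√(w(-295, 16) + j²) = √(-295 + (169/16)²) = √(-295 + 28561/256) = √(-46959/256) = I*√46959/16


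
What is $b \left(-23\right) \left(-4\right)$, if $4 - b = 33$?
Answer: $-2668$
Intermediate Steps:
$b = -29$ ($b = 4 - 33 = -29$)
$b \left(-23\right) \left(-4\right) = \left(-29\right) \left(-23\right) \left(-4\right) = 667 \left(-4\right) = -2668$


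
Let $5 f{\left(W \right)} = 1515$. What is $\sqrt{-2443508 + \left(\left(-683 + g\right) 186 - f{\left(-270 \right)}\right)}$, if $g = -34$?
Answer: $i \sqrt{2577173} \approx 1605.4 i$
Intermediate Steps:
$f{\left(W \right)} = 303$ ($f{\left(W \right)} = \frac{1}{5} \cdot 1515 = 303$)
$\sqrt{-2443508 + \left(\left(-683 + g\right) 186 - f{\left(-270 \right)}\right)} = \sqrt{-2443508 + \left(\left(-683 - 34\right) 186 - 303\right)} = \sqrt{-2443508 - 133665} = \sqrt{-2577173} = i \sqrt{2577173}$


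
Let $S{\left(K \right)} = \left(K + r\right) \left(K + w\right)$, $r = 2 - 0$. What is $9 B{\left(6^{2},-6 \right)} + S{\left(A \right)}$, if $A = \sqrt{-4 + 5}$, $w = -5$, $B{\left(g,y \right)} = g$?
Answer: $312$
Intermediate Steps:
$r = 2$ ($r = 2 + 0 = 2$)
$A = 1$ ($A = \sqrt{1} = 1$)
$S{\left(K \right)} = \left(-5 + K\right) \left(2 + K\right)$ ($S{\left(K \right)} = \left(K + 2\right) \left(K - 5\right) = \left(2 + K\right) \left(-5 + K\right) = \left(-5 + K\right) \left(2 + K\right)$)
$9 B{\left(6^{2},-6 \right)} + S{\left(A \right)} = 9 \cdot 6^{2} - \left(13 - 1\right) = 9 \cdot 36 - 12 = 324 - 12 = 312$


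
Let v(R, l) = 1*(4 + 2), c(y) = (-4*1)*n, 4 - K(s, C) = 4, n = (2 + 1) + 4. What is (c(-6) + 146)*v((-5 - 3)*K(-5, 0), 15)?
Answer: 708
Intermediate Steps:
n = 7 (n = 3 + 4 = 7)
K(s, C) = 0 (K(s, C) = 4 - 1*4 = 4 - 4 = 0)
c(y) = -28 (c(y) = -4*1*7 = -4*7 = -28)
v(R, l) = 6 (v(R, l) = 1*6 = 6)
(c(-6) + 146)*v((-5 - 3)*K(-5, 0), 15) = (-28 + 146)*6 = 118*6 = 708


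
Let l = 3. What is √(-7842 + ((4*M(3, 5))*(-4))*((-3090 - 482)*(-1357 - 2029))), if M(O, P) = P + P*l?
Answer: I*√3870341282 ≈ 62212.0*I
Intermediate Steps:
M(O, P) = 4*P (M(O, P) = P + P*3 = P + 3*P = 4*P)
√(-7842 + ((4*M(3, 5))*(-4))*((-3090 - 482)*(-1357 - 2029))) = √(-7842 + ((4*(4*5))*(-4))*((-3090 - 482)*(-1357 - 2029))) = √(-7842 + ((4*20)*(-4))*(-3572*(-3386))) = √(-7842 + (80*(-4))*12094792) = √(-7842 - 320*12094792) = √(-7842 - 3870333440) = √(-3870341282) = I*√3870341282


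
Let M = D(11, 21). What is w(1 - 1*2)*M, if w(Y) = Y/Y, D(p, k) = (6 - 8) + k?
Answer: 19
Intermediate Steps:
D(p, k) = -2 + k
M = 19 (M = -2 + 21 = 19)
w(Y) = 1
w(1 - 1*2)*M = 1*19 = 19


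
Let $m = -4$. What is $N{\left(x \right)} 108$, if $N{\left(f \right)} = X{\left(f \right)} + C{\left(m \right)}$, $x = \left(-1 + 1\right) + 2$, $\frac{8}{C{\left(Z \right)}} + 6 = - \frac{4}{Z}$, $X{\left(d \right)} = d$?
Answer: $\frac{216}{5} \approx 43.2$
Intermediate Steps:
$C{\left(Z \right)} = \frac{8}{-6 - \frac{4}{Z}}$
$x = 2$ ($x = 0 + 2 = 2$)
$N{\left(f \right)} = - \frac{8}{5} + f$ ($N{\left(f \right)} = f - - \frac{16}{2 + 3 \left(-4\right)} = f - - \frac{16}{2 - 12} = f - - \frac{16}{-10} = f - \left(-16\right) \left(- \frac{1}{10}\right) = f - \frac{8}{5} = - \frac{8}{5} + f$)
$N{\left(x \right)} 108 = \left(- \frac{8}{5} + 2\right) 108 = \frac{2}{5} \cdot 108 = \frac{216}{5}$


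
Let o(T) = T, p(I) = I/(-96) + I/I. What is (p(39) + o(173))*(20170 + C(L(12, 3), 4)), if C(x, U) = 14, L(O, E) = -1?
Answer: 14015265/4 ≈ 3.5038e+6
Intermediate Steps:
p(I) = 1 - I/96 (p(I) = I*(-1/96) + 1 = -I/96 + 1 = 1 - I/96)
(p(39) + o(173))*(20170 + C(L(12, 3), 4)) = ((1 - 1/96*39) + 173)*(20170 + 14) = ((1 - 13/32) + 173)*20184 = (19/32 + 173)*20184 = (5555/32)*20184 = 14015265/4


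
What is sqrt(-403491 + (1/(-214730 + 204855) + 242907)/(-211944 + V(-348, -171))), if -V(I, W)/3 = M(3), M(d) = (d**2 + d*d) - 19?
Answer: I*sqrt(7855190728810218099395)/139527825 ≈ 635.21*I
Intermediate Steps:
M(d) = -19 + 2*d**2 (M(d) = (d**2 + d**2) - 19 = 2*d**2 - 19 = -19 + 2*d**2)
V(I, W) = 3 (V(I, W) = -3*(-19 + 2*3**2) = -3*(-19 + 2*9) = -3*(-19 + 18) = -3*(-1) = 3)
sqrt(-403491 + (1/(-214730 + 204855) + 242907)/(-211944 + V(-348, -171))) = sqrt(-403491 + (1/(-214730 + 204855) + 242907)/(-211944 + 3)) = sqrt(-403491 + (1/(-9875) + 242907)/(-211941)) = sqrt(-403491 + (-1/9875 + 242907)*(-1/211941)) = sqrt(-403491 + (2398706624/9875)*(-1/211941)) = sqrt(-403491 - 2398706624/2092917375) = sqrt(-844475723262749/2092917375) = I*sqrt(7855190728810218099395)/139527825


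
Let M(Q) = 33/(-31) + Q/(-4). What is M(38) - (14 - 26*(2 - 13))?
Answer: -19255/62 ≈ -310.56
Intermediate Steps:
M(Q) = -33/31 - Q/4 (M(Q) = 33*(-1/31) + Q*(-¼) = -33/31 - Q/4)
M(38) - (14 - 26*(2 - 13)) = (-33/31 - ¼*38) - (14 - 26*(2 - 13)) = (-33/31 - 19/2) - (14 - 26*(-11)) = -655/62 - (14 + 286) = -655/62 - 1*300 = -655/62 - 300 = -19255/62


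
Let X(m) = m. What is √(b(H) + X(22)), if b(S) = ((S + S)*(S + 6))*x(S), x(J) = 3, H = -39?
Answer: 88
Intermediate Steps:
b(S) = 6*S*(6 + S) (b(S) = ((S + S)*(S + 6))*3 = ((2*S)*(6 + S))*3 = (2*S*(6 + S))*3 = 6*S*(6 + S))
√(b(H) + X(22)) = √(6*(-39)*(6 - 39) + 22) = √(6*(-39)*(-33) + 22) = √(7722 + 22) = √7744 = 88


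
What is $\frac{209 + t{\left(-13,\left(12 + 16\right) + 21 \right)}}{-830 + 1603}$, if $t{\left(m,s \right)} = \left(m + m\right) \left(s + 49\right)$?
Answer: $- \frac{2339}{773} \approx -3.0259$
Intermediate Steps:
$t{\left(m,s \right)} = 2 m \left(49 + s\right)$
$\frac{209 + t{\left(-13,\left(12 + 16\right) + 21 \right)}}{-830 + 1603} = \frac{209 + 2 \left(-13\right) \left(49 + \left(\left(12 + 16\right) + 21\right)\right)}{-830 + 1603} = \frac{209 + 2 \left(-13\right) \left(49 + \left(28 + 21\right)\right)}{773} = \left(209 + 2 \left(-13\right) \left(49 + 49\right)\right) \frac{1}{773} = \left(209 + 2 \left(-13\right) 98\right) \frac{1}{773} = \left(209 - 2548\right) \frac{1}{773} = \left(-2339\right) \frac{1}{773} = - \frac{2339}{773}$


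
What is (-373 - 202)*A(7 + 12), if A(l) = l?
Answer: -10925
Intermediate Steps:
(-373 - 202)*A(7 + 12) = (-373 - 202)*(7 + 12) = -575*19 = -10925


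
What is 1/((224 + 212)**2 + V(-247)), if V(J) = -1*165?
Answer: 1/189931 ≈ 5.2651e-6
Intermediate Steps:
V(J) = -165
1/((224 + 212)**2 + V(-247)) = 1/((224 + 212)**2 - 165) = 1/(436**2 - 165) = 1/(190096 - 165) = 1/189931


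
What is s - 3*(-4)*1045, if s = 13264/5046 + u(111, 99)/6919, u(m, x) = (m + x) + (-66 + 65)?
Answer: 19904785645/1586967 ≈ 12543.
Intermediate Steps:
u(m, x) = -1 + m + x (u(m, x) = (m + x) - 1 = -1 + m + x)
s = 4219465/1586967 (s = 13264/5046 + (-1 + 111 + 99)/6919 = 13264*(1/5046) + 209*(1/6919) = 6632/2523 + 19/629 = 4219465/1586967 ≈ 2.6588)
s - 3*(-4)*1045 = 4219465/1586967 - 3*(-4)*1045 = 4219465/1586967 + 12*1045 = 4219465/1586967 + 12540 = 19904785645/1586967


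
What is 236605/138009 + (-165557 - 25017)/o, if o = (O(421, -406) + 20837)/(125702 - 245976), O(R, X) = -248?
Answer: 1054440861807943/947155767 ≈ 1.1133e+6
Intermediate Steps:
o = -20589/120274 (o = (-248 + 20837)/(125702 - 245976) = 20589/(-120274) = 20589*(-1/120274) = -20589/120274 ≈ -0.17118)
236605/138009 + (-165557 - 25017)/o = 236605/138009 + (-165557 - 25017)/(-20589/120274) = 236605*(1/138009) - 190574*(-120274/20589) = 236605/138009 + 22921097276/20589 = 1054440861807943/947155767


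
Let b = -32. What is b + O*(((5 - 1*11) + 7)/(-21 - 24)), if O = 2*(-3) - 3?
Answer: -159/5 ≈ -31.800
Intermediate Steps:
O = -9 (O = -6 - 3 = -9)
b + O*(((5 - 1*11) + 7)/(-21 - 24)) = -32 - 9*((5 - 1*11) + 7)/(-21 - 24) = -32 - 9*((5 - 11) + 7)/(-45) = -32 - 9*(-6 + 7)*(-1)/45 = -32 - 9*(-1)/45 = -32 - 9*(-1/45) = -32 + 1/5 = -159/5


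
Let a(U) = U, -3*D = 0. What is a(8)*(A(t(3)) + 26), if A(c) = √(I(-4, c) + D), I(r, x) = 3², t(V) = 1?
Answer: 232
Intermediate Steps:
D = 0 (D = -⅓*0 = 0)
I(r, x) = 9
A(c) = 3 (A(c) = √(9 + 0) = √9 = 3)
a(8)*(A(t(3)) + 26) = 8*(3 + 26) = 8*29 = 232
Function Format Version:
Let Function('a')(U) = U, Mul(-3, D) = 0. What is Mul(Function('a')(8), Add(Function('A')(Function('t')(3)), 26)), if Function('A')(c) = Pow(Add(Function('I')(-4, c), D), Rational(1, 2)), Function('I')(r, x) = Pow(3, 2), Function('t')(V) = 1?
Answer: 232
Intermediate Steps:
D = 0 (D = Mul(Rational(-1, 3), 0) = 0)
Function('I')(r, x) = 9
Function('A')(c) = 3 (Function('A')(c) = Pow(Add(9, 0), Rational(1, 2)) = Pow(9, Rational(1, 2)) = 3)
Mul(Function('a')(8), Add(Function('A')(Function('t')(3)), 26)) = Mul(8, Add(3, 26)) = Mul(8, 29) = 232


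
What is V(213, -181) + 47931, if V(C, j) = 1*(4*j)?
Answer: 47207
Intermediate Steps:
V(C, j) = 4*j
V(213, -181) + 47931 = 4*(-181) + 47931 = -724 + 47931 = 47207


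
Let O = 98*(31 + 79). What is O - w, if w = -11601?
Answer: 22381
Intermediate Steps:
O = 10780 (O = 98*110 = 10780)
O - w = 10780 - 1*(-11601) = 10780 + 11601 = 22381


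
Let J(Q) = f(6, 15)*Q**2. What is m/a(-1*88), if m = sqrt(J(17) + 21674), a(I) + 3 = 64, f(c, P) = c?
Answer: 4*sqrt(1463)/61 ≈ 2.5081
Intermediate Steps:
J(Q) = 6*Q**2
a(I) = 61 (a(I) = -3 + 64 = 61)
m = 4*sqrt(1463) (m = sqrt(6*17**2 + 21674) = sqrt(6*289 + 21674) = sqrt(1734 + 21674) = sqrt(23408) = 4*sqrt(1463) ≈ 153.00)
m/a(-1*88) = (4*sqrt(1463))/61 = (4*sqrt(1463))*(1/61) = 4*sqrt(1463)/61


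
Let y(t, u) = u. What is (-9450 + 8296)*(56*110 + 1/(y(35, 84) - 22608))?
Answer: -80057503103/11262 ≈ -7.1086e+6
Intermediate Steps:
(-9450 + 8296)*(56*110 + 1/(y(35, 84) - 22608)) = (-9450 + 8296)*(56*110 + 1/(84 - 22608)) = -1154*(6160 + 1/(-22524)) = -1154*(6160 - 1/22524) = -1154*138747839/22524 = -80057503103/11262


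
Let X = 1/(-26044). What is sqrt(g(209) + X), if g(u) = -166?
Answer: I*sqrt(28149038855)/13022 ≈ 12.884*I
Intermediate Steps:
X = -1/26044 ≈ -3.8397e-5
sqrt(g(209) + X) = sqrt(-166 - 1/26044) = sqrt(-4323305/26044) = I*sqrt(28149038855)/13022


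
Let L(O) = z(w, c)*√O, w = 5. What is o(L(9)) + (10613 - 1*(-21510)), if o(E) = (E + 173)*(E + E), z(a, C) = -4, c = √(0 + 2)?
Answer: 28259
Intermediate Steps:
c = √2 ≈ 1.4142
L(O) = -4*√O
o(E) = 2*E*(173 + E) (o(E) = (173 + E)*(2*E) = 2*E*(173 + E))
o(L(9)) + (10613 - 1*(-21510)) = 2*(-4*√9)*(173 - 4*√9) + (10613 - 1*(-21510)) = 2*(-4*3)*(173 - 4*3) + (10613 + 21510) = 2*(-12)*(173 - 12) + 32123 = 2*(-12)*161 + 32123 = -3864 + 32123 = 28259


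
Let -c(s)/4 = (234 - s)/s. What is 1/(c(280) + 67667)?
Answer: 35/2368368 ≈ 1.4778e-5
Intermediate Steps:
c(s) = -4*(234 - s)/s
1/(c(280) + 67667) = 1/((4 - 936/280) + 67667) = 1/((4 - 936*1/280) + 67667) = 1/((4 - 117/35) + 67667) = 1/(23/35 + 67667) = 1/(2368368/35) = 35/2368368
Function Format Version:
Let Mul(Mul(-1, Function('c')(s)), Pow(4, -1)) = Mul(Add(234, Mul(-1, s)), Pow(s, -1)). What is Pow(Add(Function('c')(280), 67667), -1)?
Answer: Rational(35, 2368368) ≈ 1.4778e-5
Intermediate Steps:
Function('c')(s) = Mul(-4, Pow(s, -1), Add(234, Mul(-1, s))) (Function('c')(s) = Mul(-4, Mul(Add(234, Mul(-1, s)), Pow(s, -1))) = Mul(-4, Mul(Pow(s, -1), Add(234, Mul(-1, s)))) = Mul(-4, Pow(s, -1), Add(234, Mul(-1, s))))
Pow(Add(Function('c')(280), 67667), -1) = Pow(Add(Add(4, Mul(-936, Pow(280, -1))), 67667), -1) = Pow(Add(Add(4, Mul(-936, Rational(1, 280))), 67667), -1) = Pow(Add(Add(4, Rational(-117, 35)), 67667), -1) = Pow(Add(Rational(23, 35), 67667), -1) = Pow(Rational(2368368, 35), -1) = Rational(35, 2368368)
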